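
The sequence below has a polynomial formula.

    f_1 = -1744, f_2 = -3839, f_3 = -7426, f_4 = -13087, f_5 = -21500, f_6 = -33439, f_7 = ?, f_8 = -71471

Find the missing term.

-49774

Using the first 6 terms:
-2095, -3587, -5661, -8413, -11939
-1492, -2074, -2752, -3526
-582, -678, -774
-96, -96
Constant fourth difference = -96.
Extend forward: -774 − 96 = -870;  -3526 − 870 = -4396;  -11939 − 4396 = -16335;  -33439 − 16335 = -49774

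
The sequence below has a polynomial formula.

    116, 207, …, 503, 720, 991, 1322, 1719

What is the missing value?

334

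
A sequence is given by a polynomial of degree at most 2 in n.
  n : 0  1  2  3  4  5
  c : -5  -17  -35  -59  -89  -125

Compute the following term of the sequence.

Δ: -12, -18, -24, -30, -36
Δ²: -6, -6, -6, -6
Constant second difference = -6, so extend:
-36 − 6 = -42;  -125 − 42 = -167

-167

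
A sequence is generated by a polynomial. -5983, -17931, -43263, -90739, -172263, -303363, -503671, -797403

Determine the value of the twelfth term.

First differences: -11948, -25332, -47476, -81524, -131100, -200308, -293732
Second differences: -13384, -22144, -34048, -49576, -69208, -93424
Third differences: -8760, -11904, -15528, -19632, -24216
Fourth differences: -3144, -3624, -4104, -4584
Fifth differences: -480, -480, -480
The fifth differences are constant (-480).
-4584 − 480 = -5064;  -24216 − 5064 = -29280;  -93424 − 29280 = -122704;  -293732 − 122704 = -416436;  -797403 − 416436 = -1213839
-5064 − 480 = -5544;  -29280 − 5544 = -34824;  -122704 − 34824 = -157528;  -416436 − 157528 = -573964;  -1213839 − 573964 = -1787803
-5544 − 480 = -6024;  -34824 − 6024 = -40848;  -157528 − 40848 = -198376;  -573964 − 198376 = -772340;  -1787803 − 772340 = -2560143
-6024 − 480 = -6504;  -40848 − 6504 = -47352;  -198376 − 47352 = -245728;  -772340 − 245728 = -1018068;  -2560143 − 1018068 = -3578211

-3578211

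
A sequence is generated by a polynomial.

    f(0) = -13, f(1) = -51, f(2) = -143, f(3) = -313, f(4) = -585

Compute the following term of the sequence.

-983

Δ: -38 , -92 , -170 , -272
Δ²: -54 , -78 , -102
Δ³: -24 , -24
The third differences are constant (-24).
-102 − 24 = -126;  -272 − 126 = -398;  -585 − 398 = -983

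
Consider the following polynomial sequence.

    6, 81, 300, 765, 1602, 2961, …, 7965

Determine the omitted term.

5016

Using the first 6 terms:
First differences: 75  219  465  837  1359
Second differences: 144  246  372  522
Third differences: 102  126  150
Fourth differences: 24  24
Constant fourth difference = 24.
Extend forward: 150 + 24 = 174;  522 + 174 = 696;  1359 + 696 = 2055;  2961 + 2055 = 5016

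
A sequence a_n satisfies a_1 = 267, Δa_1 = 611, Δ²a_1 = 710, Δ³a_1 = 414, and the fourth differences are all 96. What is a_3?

2199

Build the table forward from the leading diagonal:
D4: 96  96  96
D3: 414  510  606
D2: 710  1124  1634
D1: 611  1321  2445
a: 267  878  2199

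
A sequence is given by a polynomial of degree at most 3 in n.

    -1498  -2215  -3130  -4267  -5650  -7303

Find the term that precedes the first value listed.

-955

D1: -717, -915, -1137, -1383, -1653
D2: -198, -222, -246, -270
D3: -24, -24, -24
The third differences are constant at -24.
Work back: -198 + 24 = -174;  -717 + 174 = -543;  -1498 + 543 = -955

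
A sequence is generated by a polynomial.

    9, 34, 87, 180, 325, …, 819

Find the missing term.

534

Using the first 5 terms:
First differences: 25, 53, 93, 145
Second differences: 28, 40, 52
Third differences: 12, 12
Constant third difference = 12.
Extend forward: 52 + 12 = 64;  145 + 64 = 209;  325 + 209 = 534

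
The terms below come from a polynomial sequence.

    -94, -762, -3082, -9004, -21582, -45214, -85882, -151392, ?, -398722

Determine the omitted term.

-251614

Using the first 8 terms:
Δ: -668, -2320, -5922, -12578, -23632, -40668, -65510
Δ²: -1652, -3602, -6656, -11054, -17036, -24842
Δ³: -1950, -3054, -4398, -5982, -7806
Δ⁴: -1104, -1344, -1584, -1824
Δ⁵: -240, -240, -240
Constant fifth difference = -240.
Extend forward: -1824 − 240 = -2064;  -7806 − 2064 = -9870;  -24842 − 9870 = -34712;  -65510 − 34712 = -100222;  -151392 − 100222 = -251614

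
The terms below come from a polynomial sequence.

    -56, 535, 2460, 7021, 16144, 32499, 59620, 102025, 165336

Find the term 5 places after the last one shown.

1084651

D1: 591  1925  4561  9123  16355  27121  42405  63311
D2: 1334  2636  4562  7232  10766  15284  20906
D3: 1302  1926  2670  3534  4518  5622
D4: 624  744  864  984  1104
D5: 120  120  120  120
The fifth differences are constant (120).
1104 + 120 = 1224;  5622 + 1224 = 6846;  20906 + 6846 = 27752;  63311 + 27752 = 91063;  165336 + 91063 = 256399
1224 + 120 = 1344;  6846 + 1344 = 8190;  27752 + 8190 = 35942;  91063 + 35942 = 127005;  256399 + 127005 = 383404
1344 + 120 = 1464;  8190 + 1464 = 9654;  35942 + 9654 = 45596;  127005 + 45596 = 172601;  383404 + 172601 = 556005
1464 + 120 = 1584;  9654 + 1584 = 11238;  45596 + 11238 = 56834;  172601 + 56834 = 229435;  556005 + 229435 = 785440
1584 + 120 = 1704;  11238 + 1704 = 12942;  56834 + 12942 = 69776;  229435 + 69776 = 299211;  785440 + 299211 = 1084651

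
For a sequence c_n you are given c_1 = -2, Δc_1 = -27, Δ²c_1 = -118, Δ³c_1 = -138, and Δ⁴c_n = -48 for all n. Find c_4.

-575

Build the table forward from the leading diagonal:
D4: -48, -48, -48, -48
D3: -138, -186, -234, -282
D2: -118, -256, -442, -676
D1: -27, -145, -401, -843
c: -2, -29, -174, -575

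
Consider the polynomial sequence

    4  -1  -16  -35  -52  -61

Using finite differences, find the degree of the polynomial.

D1: -5, -15, -19, -17, -9
D2: -10, -4, 2, 8
D3: 6, 6, 6
The third differences are constant, so the polynomial has degree 3.

3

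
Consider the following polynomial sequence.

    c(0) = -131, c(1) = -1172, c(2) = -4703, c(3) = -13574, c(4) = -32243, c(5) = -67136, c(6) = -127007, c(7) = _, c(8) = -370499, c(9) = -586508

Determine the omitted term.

-223298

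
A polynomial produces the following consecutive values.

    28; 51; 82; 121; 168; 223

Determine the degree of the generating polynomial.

2

D1: 23, 31, 39, 47, 55
D2: 8, 8, 8, 8
The second differences are constant, so the polynomial has degree 2.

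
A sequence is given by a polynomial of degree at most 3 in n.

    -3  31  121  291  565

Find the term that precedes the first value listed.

-5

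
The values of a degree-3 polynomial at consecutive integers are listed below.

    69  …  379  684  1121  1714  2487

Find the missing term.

Using the last 5 terms:
305  437  593  773
132  156  180
24  24
Constant third difference = 24.
Extend backward: 132 − 24 = 108;  305 − 108 = 197;  379 − 197 = 182

182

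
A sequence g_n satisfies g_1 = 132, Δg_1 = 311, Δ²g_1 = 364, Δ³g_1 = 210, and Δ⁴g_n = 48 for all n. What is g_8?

Build the table forward from the leading diagonal:
Fourth differences: 48  48  48  48  48  48  48  48
Third differences: 210  258  306  354  402  450  498  546
Second differences: 364  574  832  1138  1492  1894  2344  2842
First differences: 311  675  1249  2081  3219  4711  6605  8949
g: 132  443  1118  2367  4448  7667  12378  18983

18983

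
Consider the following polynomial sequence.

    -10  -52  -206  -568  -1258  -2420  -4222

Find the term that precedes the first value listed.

-8

Δ: -42, -154, -362, -690, -1162, -1802
Δ²: -112, -208, -328, -472, -640
Δ³: -96, -120, -144, -168
Δ⁴: -24, -24, -24
The fourth differences are constant at -24.
Work back: -96 + 24 = -72;  -112 + 72 = -40;  -42 + 40 = -2;  -10 + 2 = -8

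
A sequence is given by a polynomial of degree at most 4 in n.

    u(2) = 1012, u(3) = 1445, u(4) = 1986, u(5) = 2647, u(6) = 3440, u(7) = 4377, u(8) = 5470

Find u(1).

First differences: 433, 541, 661, 793, 937, 1093
Second differences: 108, 120, 132, 144, 156
Third differences: 12, 12, 12, 12
The third differences are constant at 12.
Work back: 108 − 12 = 96;  433 − 96 = 337;  1012 − 337 = 675

675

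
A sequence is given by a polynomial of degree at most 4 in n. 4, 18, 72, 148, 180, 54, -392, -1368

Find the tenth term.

D1: 14  54  76  32  -126  -446  -976
D2: 40  22  -44  -158  -320  -530
D3: -18  -66  -114  -162  -210
D4: -48  -48  -48  -48
The fourth differences are constant (-48).
-210 − 48 = -258;  -530 − 258 = -788;  -976 − 788 = -1764;  -1368 − 1764 = -3132
-258 − 48 = -306;  -788 − 306 = -1094;  -1764 − 1094 = -2858;  -3132 − 2858 = -5990

-5990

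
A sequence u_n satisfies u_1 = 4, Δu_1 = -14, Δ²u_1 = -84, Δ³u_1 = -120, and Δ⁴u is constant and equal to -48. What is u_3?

Build the table forward from the leading diagonal:
Fourth differences: -48  -48  -48
Third differences: -120  -168  -216
Second differences: -84  -204  -372
First differences: -14  -98  -302
u: 4  -10  -108

-108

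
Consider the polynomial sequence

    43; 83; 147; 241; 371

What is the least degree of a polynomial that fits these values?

3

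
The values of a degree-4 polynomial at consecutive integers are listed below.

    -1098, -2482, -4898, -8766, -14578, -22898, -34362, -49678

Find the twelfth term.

D1: -1384, -2416, -3868, -5812, -8320, -11464, -15316
D2: -1032, -1452, -1944, -2508, -3144, -3852
D3: -420, -492, -564, -636, -708
D4: -72, -72, -72, -72
Constant fourth difference = -72, so extend:
-708 − 72 = -780;  -3852 − 780 = -4632;  -15316 − 4632 = -19948;  -49678 − 19948 = -69626
-780 − 72 = -852;  -4632 − 852 = -5484;  -19948 − 5484 = -25432;  -69626 − 25432 = -95058
-852 − 72 = -924;  -5484 − 924 = -6408;  -25432 − 6408 = -31840;  -95058 − 31840 = -126898
-924 − 72 = -996;  -6408 − 996 = -7404;  -31840 − 7404 = -39244;  -126898 − 39244 = -166142

-166142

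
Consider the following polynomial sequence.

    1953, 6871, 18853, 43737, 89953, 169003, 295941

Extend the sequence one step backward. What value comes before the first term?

373

4918, 11982, 24884, 46216, 79050, 126938
7064, 12902, 21332, 32834, 47888
5838, 8430, 11502, 15054
2592, 3072, 3552
480, 480
The fifth differences are constant at 480.
Work back: 2592 − 480 = 2112;  5838 − 2112 = 3726;  7064 − 3726 = 3338;  4918 − 3338 = 1580;  1953 − 1580 = 373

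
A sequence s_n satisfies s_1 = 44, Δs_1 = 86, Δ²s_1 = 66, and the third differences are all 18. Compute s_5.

856

Build the table forward from the leading diagonal:
Δ³: 18  18  18  18  18
Δ²: 66  84  102  120  138
Δ: 86  152  236  338  458
s: 44  130  282  518  856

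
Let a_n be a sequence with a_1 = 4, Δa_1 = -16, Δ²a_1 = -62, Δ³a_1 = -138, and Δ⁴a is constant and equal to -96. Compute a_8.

Build the table forward from the leading diagonal:
Fourth differences: -96  -96  -96  -96  -96  -96  -96  -96
Third differences: -138  -234  -330  -426  -522  -618  -714  -810
Second differences: -62  -200  -434  -764  -1190  -1712  -2330  -3044
First differences: -16  -78  -278  -712  -1476  -2666  -4378  -6708
a: 4  -12  -90  -368  -1080  -2556  -5222  -9600

-9600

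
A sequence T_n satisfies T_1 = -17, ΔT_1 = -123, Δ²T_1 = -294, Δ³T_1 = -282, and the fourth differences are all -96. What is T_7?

-12245

Build the table forward from the leading diagonal:
Fourth differences: -96, -96, -96, -96, -96, -96, -96
Third differences: -282, -378, -474, -570, -666, -762, -858
Second differences: -294, -576, -954, -1428, -1998, -2664, -3426
First differences: -123, -417, -993, -1947, -3375, -5373, -8037
T: -17, -140, -557, -1550, -3497, -6872, -12245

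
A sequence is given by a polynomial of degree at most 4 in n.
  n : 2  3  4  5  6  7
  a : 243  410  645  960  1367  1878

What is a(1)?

D1: 167  235  315  407  511
D2: 68  80  92  104
D3: 12  12  12
The third differences are constant at 12.
Work back: 68 − 12 = 56;  167 − 56 = 111;  243 − 111 = 132

132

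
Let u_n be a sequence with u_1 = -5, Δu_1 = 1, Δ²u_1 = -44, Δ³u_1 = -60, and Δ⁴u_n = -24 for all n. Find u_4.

Build the table forward from the leading diagonal:
Fourth differences: -24  -24  -24  -24
Third differences: -60  -84  -108  -132
Second differences: -44  -104  -188  -296
First differences: 1  -43  -147  -335
u: -5  -4  -47  -194

-194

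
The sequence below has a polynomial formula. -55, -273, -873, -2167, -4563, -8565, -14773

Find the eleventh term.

-77025

-218, -600, -1294, -2396, -4002, -6208
-382, -694, -1102, -1606, -2206
-312, -408, -504, -600
-96, -96, -96
The fourth differences are constant (-96).
-600 − 96 = -696;  -2206 − 696 = -2902;  -6208 − 2902 = -9110;  -14773 − 9110 = -23883
-696 − 96 = -792;  -2902 − 792 = -3694;  -9110 − 3694 = -12804;  -23883 − 12804 = -36687
-792 − 96 = -888;  -3694 − 888 = -4582;  -12804 − 4582 = -17386;  -36687 − 17386 = -54073
-888 − 96 = -984;  -4582 − 984 = -5566;  -17386 − 5566 = -22952;  -54073 − 22952 = -77025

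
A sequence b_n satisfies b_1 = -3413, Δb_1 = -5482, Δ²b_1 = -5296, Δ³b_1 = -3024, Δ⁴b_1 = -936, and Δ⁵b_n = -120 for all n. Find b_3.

-19673

Build the table forward from the leading diagonal:
Δ⁵: -120, -120, -120
Δ⁴: -936, -1056, -1176
Δ³: -3024, -3960, -5016
Δ²: -5296, -8320, -12280
Δ: -5482, -10778, -19098
b: -3413, -8895, -19673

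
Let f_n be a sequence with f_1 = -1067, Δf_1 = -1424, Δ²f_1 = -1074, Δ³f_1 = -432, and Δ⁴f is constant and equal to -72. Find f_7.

-35441

Build the table forward from the leading diagonal:
Fourth differences: -72, -72, -72, -72, -72, -72, -72
Third differences: -432, -504, -576, -648, -720, -792, -864
Second differences: -1074, -1506, -2010, -2586, -3234, -3954, -4746
First differences: -1424, -2498, -4004, -6014, -8600, -11834, -15788
f: -1067, -2491, -4989, -8993, -15007, -23607, -35441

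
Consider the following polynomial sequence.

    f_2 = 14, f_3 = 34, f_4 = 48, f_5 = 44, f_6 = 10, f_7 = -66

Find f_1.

Δ: 20, 14, -4, -34, -76
Δ²: -6, -18, -30, -42
Δ³: -12, -12, -12
The third differences are constant at -12.
Work back: -6 + 12 = 6;  20 − 6 = 14;  14 − 14 = 0

0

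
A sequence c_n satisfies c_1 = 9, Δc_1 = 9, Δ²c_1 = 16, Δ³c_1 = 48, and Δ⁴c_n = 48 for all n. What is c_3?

Build the table forward from the leading diagonal:
Fourth differences: 48, 48, 48
Third differences: 48, 96, 144
Second differences: 16, 64, 160
First differences: 9, 25, 89
c: 9, 18, 43

43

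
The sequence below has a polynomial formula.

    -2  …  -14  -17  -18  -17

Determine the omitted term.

Using the last 4 terms:
First differences: -3, -1, 1
Second differences: 2, 2
Constant second difference = 2.
Extend backward: -3 − 2 = -5;  -14 + 5 = -9

-9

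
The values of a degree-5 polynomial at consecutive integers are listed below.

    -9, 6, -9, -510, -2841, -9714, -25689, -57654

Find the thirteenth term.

-921849

D1: 15 , -15 , -501 , -2331 , -6873 , -15975 , -31965
D2: -30 , -486 , -1830 , -4542 , -9102 , -15990
D3: -456 , -1344 , -2712 , -4560 , -6888
D4: -888 , -1368 , -1848 , -2328
D5: -480 , -480 , -480
Fifth differences constant at -480.
-2328 − 480 = -2808;  -6888 − 2808 = -9696;  -15990 − 9696 = -25686;  -31965 − 25686 = -57651;  -57654 − 57651 = -115305
-2808 − 480 = -3288;  -9696 − 3288 = -12984;  -25686 − 12984 = -38670;  -57651 − 38670 = -96321;  -115305 − 96321 = -211626
-3288 − 480 = -3768;  -12984 − 3768 = -16752;  -38670 − 16752 = -55422;  -96321 − 55422 = -151743;  -211626 − 151743 = -363369
-3768 − 480 = -4248;  -16752 − 4248 = -21000;  -55422 − 21000 = -76422;  -151743 − 76422 = -228165;  -363369 − 228165 = -591534
-4248 − 480 = -4728;  -21000 − 4728 = -25728;  -76422 − 25728 = -102150;  -228165 − 102150 = -330315;  -591534 − 330315 = -921849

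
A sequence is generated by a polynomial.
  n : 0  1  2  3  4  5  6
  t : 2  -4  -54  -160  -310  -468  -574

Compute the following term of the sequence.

First differences: -6, -50, -106, -150, -158, -106
Second differences: -44, -56, -44, -8, 52
Third differences: -12, 12, 36, 60
Fourth differences: 24, 24, 24
Fourth differences constant at 24.
60 + 24 = 84;  52 + 84 = 136;  -106 + 136 = 30;  -574 + 30 = -544

-544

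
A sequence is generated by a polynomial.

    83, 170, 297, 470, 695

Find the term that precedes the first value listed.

D1: 87  127  173  225
D2: 40  46  52
D3: 6  6
The third differences are constant at 6.
Work back: 40 − 6 = 34;  87 − 34 = 53;  83 − 53 = 30

30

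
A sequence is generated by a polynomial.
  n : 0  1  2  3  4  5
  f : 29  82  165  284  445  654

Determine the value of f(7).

First differences: 53  83  119  161  209
Second differences: 30  36  42  48
Third differences: 6  6  6
Third differences constant at 6.
48 + 6 = 54;  209 + 54 = 263;  654 + 263 = 917
54 + 6 = 60;  263 + 60 = 323;  917 + 323 = 1240

1240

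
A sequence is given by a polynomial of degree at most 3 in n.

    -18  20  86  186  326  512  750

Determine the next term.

1046

D1: 38, 66, 100, 140, 186, 238
D2: 28, 34, 40, 46, 52
D3: 6, 6, 6, 6
The third differences are constant (6).
52 + 6 = 58;  238 + 58 = 296;  750 + 296 = 1046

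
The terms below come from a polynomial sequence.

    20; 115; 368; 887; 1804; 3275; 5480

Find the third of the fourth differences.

D1: 95, 253, 519, 917, 1471, 2205
D2: 158, 266, 398, 554, 734
D3: 108, 132, 156, 180
D4: 24, 24, 24

24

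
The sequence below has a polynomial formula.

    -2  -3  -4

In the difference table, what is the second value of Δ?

-1

First differences: -1, -1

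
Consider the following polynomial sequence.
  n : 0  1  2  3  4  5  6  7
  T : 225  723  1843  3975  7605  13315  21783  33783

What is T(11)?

135943

First differences: 498  1120  2132  3630  5710  8468  12000
Second differences: 622  1012  1498  2080  2758  3532
Third differences: 390  486  582  678  774
Fourth differences: 96  96  96  96
Constant fourth difference = 96, so extend:
774 + 96 = 870;  3532 + 870 = 4402;  12000 + 4402 = 16402;  33783 + 16402 = 50185
870 + 96 = 966;  4402 + 966 = 5368;  16402 + 5368 = 21770;  50185 + 21770 = 71955
966 + 96 = 1062;  5368 + 1062 = 6430;  21770 + 6430 = 28200;  71955 + 28200 = 100155
1062 + 96 = 1158;  6430 + 1158 = 7588;  28200 + 7588 = 35788;  100155 + 35788 = 135943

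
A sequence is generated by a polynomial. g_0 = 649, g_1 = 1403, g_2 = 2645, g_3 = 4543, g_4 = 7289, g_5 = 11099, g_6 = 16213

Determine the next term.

22895

First differences: 754 , 1242 , 1898 , 2746 , 3810 , 5114
Second differences: 488 , 656 , 848 , 1064 , 1304
Third differences: 168 , 192 , 216 , 240
Fourth differences: 24 , 24 , 24
The fourth differences are constant (24).
240 + 24 = 264;  1304 + 264 = 1568;  5114 + 1568 = 6682;  16213 + 6682 = 22895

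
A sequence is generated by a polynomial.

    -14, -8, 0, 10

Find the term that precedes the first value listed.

-18

First differences: 6, 8, 10
Second differences: 2, 2
The second differences are constant at 2.
Work back: 6 − 2 = 4;  -14 − 4 = -18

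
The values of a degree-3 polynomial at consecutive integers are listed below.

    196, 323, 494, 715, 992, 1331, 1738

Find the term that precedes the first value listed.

107

127  171  221  277  339  407
44  50  56  62  68
6  6  6  6
The third differences are constant at 6.
Work back: 44 − 6 = 38;  127 − 38 = 89;  196 − 89 = 107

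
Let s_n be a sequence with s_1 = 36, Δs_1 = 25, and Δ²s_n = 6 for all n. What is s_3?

92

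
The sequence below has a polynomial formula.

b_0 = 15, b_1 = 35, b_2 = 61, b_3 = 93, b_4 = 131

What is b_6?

225

Δ: 20, 26, 32, 38
Δ²: 6, 6, 6
The second differences are constant (6).
38 + 6 = 44;  131 + 44 = 175
44 + 6 = 50;  175 + 50 = 225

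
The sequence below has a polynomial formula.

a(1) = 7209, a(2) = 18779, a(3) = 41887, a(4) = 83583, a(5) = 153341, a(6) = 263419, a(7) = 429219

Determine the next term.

669647

11570, 23108, 41696, 69758, 110078, 165800
11538, 18588, 28062, 40320, 55722
7050, 9474, 12258, 15402
2424, 2784, 3144
360, 360
Fifth differences constant at 360.
3144 + 360 = 3504;  15402 + 3504 = 18906;  55722 + 18906 = 74628;  165800 + 74628 = 240428;  429219 + 240428 = 669647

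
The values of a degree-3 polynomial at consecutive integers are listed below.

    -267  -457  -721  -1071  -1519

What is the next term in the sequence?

First differences: -190 , -264 , -350 , -448
Second differences: -74 , -86 , -98
Third differences: -12 , -12
Third differences constant at -12.
-98 − 12 = -110;  -448 − 110 = -558;  -1519 − 558 = -2077

-2077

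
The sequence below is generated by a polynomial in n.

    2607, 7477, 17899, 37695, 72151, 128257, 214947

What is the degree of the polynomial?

5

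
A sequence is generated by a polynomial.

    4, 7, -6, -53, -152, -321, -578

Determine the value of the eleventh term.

-2846

First differences: 3, -13, -47, -99, -169, -257
Second differences: -16, -34, -52, -70, -88
Third differences: -18, -18, -18, -18
Constant third difference = -18, so extend:
-88 − 18 = -106;  -257 − 106 = -363;  -578 − 363 = -941
-106 − 18 = -124;  -363 − 124 = -487;  -941 − 487 = -1428
-124 − 18 = -142;  -487 − 142 = -629;  -1428 − 629 = -2057
-142 − 18 = -160;  -629 − 160 = -789;  -2057 − 789 = -2846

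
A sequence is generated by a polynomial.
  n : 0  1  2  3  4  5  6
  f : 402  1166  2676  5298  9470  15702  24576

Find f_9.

First differences: 764 , 1510 , 2622 , 4172 , 6232 , 8874
Second differences: 746 , 1112 , 1550 , 2060 , 2642
Third differences: 366 , 438 , 510 , 582
Fourth differences: 72 , 72 , 72
Constant fourth difference = 72, so extend:
582 + 72 = 654;  2642 + 654 = 3296;  8874 + 3296 = 12170;  24576 + 12170 = 36746
654 + 72 = 726;  3296 + 726 = 4022;  12170 + 4022 = 16192;  36746 + 16192 = 52938
726 + 72 = 798;  4022 + 798 = 4820;  16192 + 4820 = 21012;  52938 + 21012 = 73950

73950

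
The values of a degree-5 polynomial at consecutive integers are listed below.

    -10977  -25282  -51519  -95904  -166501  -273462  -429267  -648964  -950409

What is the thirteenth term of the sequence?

-3442509

D1: -14305  -26237  -44385  -70597  -106961  -155805  -219697  -301445
D2: -11932  -18148  -26212  -36364  -48844  -63892  -81748
D3: -6216  -8064  -10152  -12480  -15048  -17856
D4: -1848  -2088  -2328  -2568  -2808
D5: -240  -240  -240  -240
Constant fifth difference = -240, so extend:
-2808 − 240 = -3048;  -17856 − 3048 = -20904;  -81748 − 20904 = -102652;  -301445 − 102652 = -404097;  -950409 − 404097 = -1354506
-3048 − 240 = -3288;  -20904 − 3288 = -24192;  -102652 − 24192 = -126844;  -404097 − 126844 = -530941;  -1354506 − 530941 = -1885447
-3288 − 240 = -3528;  -24192 − 3528 = -27720;  -126844 − 27720 = -154564;  -530941 − 154564 = -685505;  -1885447 − 685505 = -2570952
-3528 − 240 = -3768;  -27720 − 3768 = -31488;  -154564 − 31488 = -186052;  -685505 − 186052 = -871557;  -2570952 − 871557 = -3442509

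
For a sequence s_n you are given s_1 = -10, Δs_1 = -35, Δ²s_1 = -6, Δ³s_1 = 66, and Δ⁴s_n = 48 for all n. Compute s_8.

Build the table forward from the leading diagonal:
Δ⁴: 48  48  48  48  48  48  48  48
Δ³: 66  114  162  210  258  306  354  402
Δ²: -6  60  174  336  546  804  1110  1464
Δ: -35  -41  19  193  529  1075  1879  2989
s: -10  -45  -86  -67  126  655  1730  3609

3609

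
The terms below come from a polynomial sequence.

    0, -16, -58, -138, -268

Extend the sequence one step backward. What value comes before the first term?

2

-16  -42  -80  -130
-26  -38  -50
-12  -12
The third differences are constant at -12.
Work back: -26 + 12 = -14;  -16 + 14 = -2;  0 + 2 = 2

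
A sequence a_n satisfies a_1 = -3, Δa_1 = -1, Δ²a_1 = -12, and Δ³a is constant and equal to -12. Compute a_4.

Build the table forward from the leading diagonal:
Δ³: -12  -12  -12  -12
Δ²: -12  -24  -36  -48
Δ: -1  -13  -37  -73
a: -3  -4  -17  -54

-54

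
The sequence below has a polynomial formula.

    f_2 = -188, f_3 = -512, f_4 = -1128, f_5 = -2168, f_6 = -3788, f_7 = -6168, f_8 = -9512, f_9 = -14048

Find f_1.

-324  -616  -1040  -1620  -2380  -3344  -4536
-292  -424  -580  -760  -964  -1192
-132  -156  -180  -204  -228
-24  -24  -24  -24
The fourth differences are constant at -24.
Work back: -132 + 24 = -108;  -292 + 108 = -184;  -324 + 184 = -140;  -188 + 140 = -48

-48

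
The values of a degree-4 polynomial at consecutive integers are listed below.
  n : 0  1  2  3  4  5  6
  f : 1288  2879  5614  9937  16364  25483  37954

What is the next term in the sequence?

54509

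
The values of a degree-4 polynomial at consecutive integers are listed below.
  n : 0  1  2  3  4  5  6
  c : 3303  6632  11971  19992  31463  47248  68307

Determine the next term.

95696

D1: 3329  5339  8021  11471  15785  21059
D2: 2010  2682  3450  4314  5274
D3: 672  768  864  960
D4: 96  96  96
The fourth differences are constant (96).
960 + 96 = 1056;  5274 + 1056 = 6330;  21059 + 6330 = 27389;  68307 + 27389 = 95696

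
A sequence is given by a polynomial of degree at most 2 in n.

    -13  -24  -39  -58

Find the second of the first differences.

-15

Δ: -11, -15, -19
Δ²: -4, -4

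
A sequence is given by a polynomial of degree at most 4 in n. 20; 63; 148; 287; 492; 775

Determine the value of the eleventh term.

D1: 43 , 85 , 139 , 205 , 283
D2: 42 , 54 , 66 , 78
D3: 12 , 12 , 12
Constant third difference = 12, so extend:
78 + 12 = 90;  283 + 90 = 373;  775 + 373 = 1148
90 + 12 = 102;  373 + 102 = 475;  1148 + 475 = 1623
102 + 12 = 114;  475 + 114 = 589;  1623 + 589 = 2212
114 + 12 = 126;  589 + 126 = 715;  2212 + 715 = 2927
126 + 12 = 138;  715 + 138 = 853;  2927 + 853 = 3780

3780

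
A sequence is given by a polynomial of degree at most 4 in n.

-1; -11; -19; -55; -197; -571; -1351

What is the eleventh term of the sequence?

First differences: -10 , -8 , -36 , -142 , -374 , -780
Second differences: 2 , -28 , -106 , -232 , -406
Third differences: -30 , -78 , -126 , -174
Fourth differences: -48 , -48 , -48
Constant fourth difference = -48, so extend:
-174 − 48 = -222;  -406 − 222 = -628;  -780 − 628 = -1408;  -1351 − 1408 = -2759
-222 − 48 = -270;  -628 − 270 = -898;  -1408 − 898 = -2306;  -2759 − 2306 = -5065
-270 − 48 = -318;  -898 − 318 = -1216;  -2306 − 1216 = -3522;  -5065 − 3522 = -8587
-318 − 48 = -366;  -1216 − 366 = -1582;  -3522 − 1582 = -5104;  -8587 − 5104 = -13691

-13691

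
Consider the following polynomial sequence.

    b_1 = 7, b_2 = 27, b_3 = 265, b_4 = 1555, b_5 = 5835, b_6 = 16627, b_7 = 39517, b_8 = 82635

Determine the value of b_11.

462897

20, 238, 1290, 4280, 10792, 22890, 43118
218, 1052, 2990, 6512, 12098, 20228
834, 1938, 3522, 5586, 8130
1104, 1584, 2064, 2544
480, 480, 480
Constant fifth difference = 480, so extend:
2544 + 480 = 3024;  8130 + 3024 = 11154;  20228 + 11154 = 31382;  43118 + 31382 = 74500;  82635 + 74500 = 157135
3024 + 480 = 3504;  11154 + 3504 = 14658;  31382 + 14658 = 46040;  74500 + 46040 = 120540;  157135 + 120540 = 277675
3504 + 480 = 3984;  14658 + 3984 = 18642;  46040 + 18642 = 64682;  120540 + 64682 = 185222;  277675 + 185222 = 462897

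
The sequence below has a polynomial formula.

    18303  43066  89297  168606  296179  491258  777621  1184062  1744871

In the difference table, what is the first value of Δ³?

11610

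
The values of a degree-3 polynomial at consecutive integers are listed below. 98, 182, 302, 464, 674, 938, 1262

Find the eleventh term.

3278

First differences: 84, 120, 162, 210, 264, 324
Second differences: 36, 42, 48, 54, 60
Third differences: 6, 6, 6, 6
Constant third difference = 6, so extend:
60 + 6 = 66;  324 + 66 = 390;  1262 + 390 = 1652
66 + 6 = 72;  390 + 72 = 462;  1652 + 462 = 2114
72 + 6 = 78;  462 + 78 = 540;  2114 + 540 = 2654
78 + 6 = 84;  540 + 84 = 624;  2654 + 624 = 3278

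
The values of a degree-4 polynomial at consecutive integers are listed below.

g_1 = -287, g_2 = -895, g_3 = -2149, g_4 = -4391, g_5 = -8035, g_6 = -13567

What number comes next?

-21545

First differences: -608  -1254  -2242  -3644  -5532
Second differences: -646  -988  -1402  -1888
Third differences: -342  -414  -486
Fourth differences: -72  -72
Constant fourth difference = -72, so extend:
-486 − 72 = -558;  -1888 − 558 = -2446;  -5532 − 2446 = -7978;  -13567 − 7978 = -21545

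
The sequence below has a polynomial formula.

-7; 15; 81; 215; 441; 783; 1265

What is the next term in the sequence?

1911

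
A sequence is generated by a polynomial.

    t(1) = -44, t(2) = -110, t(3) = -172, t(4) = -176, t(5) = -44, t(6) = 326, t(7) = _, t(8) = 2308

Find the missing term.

1060

Using the first 6 terms:
-66  -62  -4  132  370
4  58  136  238
54  78  102
24  24
Constant fourth difference = 24.
Extend forward: 102 + 24 = 126;  238 + 126 = 364;  370 + 364 = 734;  326 + 734 = 1060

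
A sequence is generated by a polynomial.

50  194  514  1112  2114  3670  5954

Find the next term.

9164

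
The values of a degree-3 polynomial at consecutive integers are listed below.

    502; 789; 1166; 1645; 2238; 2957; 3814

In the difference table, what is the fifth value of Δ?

D1: 287, 377, 479, 593, 719, 857
D2: 90, 102, 114, 126, 138
D3: 12, 12, 12, 12

719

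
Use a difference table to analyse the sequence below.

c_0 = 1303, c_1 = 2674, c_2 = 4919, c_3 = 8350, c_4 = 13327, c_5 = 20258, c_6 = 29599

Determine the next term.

First differences: 1371  2245  3431  4977  6931  9341
Second differences: 874  1186  1546  1954  2410
Third differences: 312  360  408  456
Fourth differences: 48  48  48
Constant fourth difference = 48, so extend:
456 + 48 = 504;  2410 + 504 = 2914;  9341 + 2914 = 12255;  29599 + 12255 = 41854

41854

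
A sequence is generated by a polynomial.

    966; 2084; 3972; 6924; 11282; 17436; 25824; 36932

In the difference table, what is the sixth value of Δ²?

2720

First differences: 1118, 1888, 2952, 4358, 6154, 8388, 11108
Second differences: 770, 1064, 1406, 1796, 2234, 2720
Third differences: 294, 342, 390, 438, 486
Fourth differences: 48, 48, 48, 48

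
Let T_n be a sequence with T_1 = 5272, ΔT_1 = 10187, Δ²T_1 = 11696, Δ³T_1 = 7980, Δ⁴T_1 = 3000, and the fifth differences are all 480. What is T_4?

Build the table forward from the leading diagonal:
Fifth differences: 480, 480, 480, 480
Fourth differences: 3000, 3480, 3960, 4440
Third differences: 7980, 10980, 14460, 18420
Second differences: 11696, 19676, 30656, 45116
First differences: 10187, 21883, 41559, 72215
T: 5272, 15459, 37342, 78901

78901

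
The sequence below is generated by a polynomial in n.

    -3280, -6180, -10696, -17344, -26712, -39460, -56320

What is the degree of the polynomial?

D1: -2900, -4516, -6648, -9368, -12748, -16860
D2: -1616, -2132, -2720, -3380, -4112
D3: -516, -588, -660, -732
D4: -72, -72, -72
The fourth differences are constant, so the polynomial has degree 4.

4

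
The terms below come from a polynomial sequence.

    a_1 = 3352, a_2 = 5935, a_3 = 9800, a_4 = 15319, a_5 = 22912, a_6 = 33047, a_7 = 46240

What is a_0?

1727

Δ: 2583, 3865, 5519, 7593, 10135, 13193
Δ²: 1282, 1654, 2074, 2542, 3058
Δ³: 372, 420, 468, 516
Δ⁴: 48, 48, 48
The fourth differences are constant at 48.
Work back: 372 − 48 = 324;  1282 − 324 = 958;  2583 − 958 = 1625;  3352 − 1625 = 1727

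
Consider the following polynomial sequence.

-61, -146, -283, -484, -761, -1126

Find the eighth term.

-2168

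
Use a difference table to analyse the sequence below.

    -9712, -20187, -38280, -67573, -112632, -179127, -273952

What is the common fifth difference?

-120

D1: -10475, -18093, -29293, -45059, -66495, -94825
D2: -7618, -11200, -15766, -21436, -28330
D3: -3582, -4566, -5670, -6894
D4: -984, -1104, -1224
D5: -120, -120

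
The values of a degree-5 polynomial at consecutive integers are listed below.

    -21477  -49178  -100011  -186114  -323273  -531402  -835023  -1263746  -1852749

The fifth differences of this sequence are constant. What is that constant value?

-480

D1: -27701, -50833, -86103, -137159, -208129, -303621, -428723, -589003
D2: -23132, -35270, -51056, -70970, -95492, -125102, -160280
D3: -12138, -15786, -19914, -24522, -29610, -35178
D4: -3648, -4128, -4608, -5088, -5568
D5: -480, -480, -480, -480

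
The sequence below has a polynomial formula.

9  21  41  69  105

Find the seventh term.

12 , 20 , 28 , 36
8 , 8 , 8
The second differences are constant (8).
36 + 8 = 44;  105 + 44 = 149
44 + 8 = 52;  149 + 52 = 201

201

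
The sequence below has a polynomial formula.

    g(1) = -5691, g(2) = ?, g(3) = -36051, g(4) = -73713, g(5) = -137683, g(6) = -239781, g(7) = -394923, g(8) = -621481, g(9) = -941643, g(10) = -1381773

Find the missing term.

Using the last 8 terms:
D1: -37662, -63970, -102098, -155142, -226558, -320162, -440130
D2: -26308, -38128, -53044, -71416, -93604, -119968
D3: -11820, -14916, -18372, -22188, -26364
D4: -3096, -3456, -3816, -4176
D5: -360, -360, -360
Constant fifth difference = -360.
Extend backward: -3096 + 360 = -2736;  -11820 + 2736 = -9084;  -26308 + 9084 = -17224;  -37662 + 17224 = -20438;  -36051 + 20438 = -15613

-15613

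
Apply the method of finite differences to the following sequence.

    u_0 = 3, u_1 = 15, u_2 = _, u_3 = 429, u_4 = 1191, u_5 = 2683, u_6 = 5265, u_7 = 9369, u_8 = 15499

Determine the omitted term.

Using the last 6 terms:
D1: 762, 1492, 2582, 4104, 6130
D2: 730, 1090, 1522, 2026
D3: 360, 432, 504
D4: 72, 72
Constant fourth difference = 72.
Extend backward: 360 − 72 = 288;  730 − 288 = 442;  762 − 442 = 320;  429 − 320 = 109

109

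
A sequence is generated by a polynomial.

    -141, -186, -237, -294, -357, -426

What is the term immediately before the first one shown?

-45  -51  -57  -63  -69
-6  -6  -6  -6
The second differences are constant at -6.
Work back: -45 + 6 = -39;  -141 + 39 = -102

-102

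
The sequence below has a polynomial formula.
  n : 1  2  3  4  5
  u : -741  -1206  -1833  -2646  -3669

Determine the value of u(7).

Δ: -465, -627, -813, -1023
Δ²: -162, -186, -210
Δ³: -24, -24
Constant third difference = -24, so extend:
-210 − 24 = -234;  -1023 − 234 = -1257;  -3669 − 1257 = -4926
-234 − 24 = -258;  -1257 − 258 = -1515;  -4926 − 1515 = -6441

-6441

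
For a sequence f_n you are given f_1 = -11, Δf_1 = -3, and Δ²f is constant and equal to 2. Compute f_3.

-15

Build the table forward from the leading diagonal:
Second differences: 2, 2, 2
First differences: -3, -1, 1
f: -11, -14, -15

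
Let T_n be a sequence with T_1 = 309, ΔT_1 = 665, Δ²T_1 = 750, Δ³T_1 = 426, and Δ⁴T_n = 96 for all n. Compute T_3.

Build the table forward from the leading diagonal:
D4: 96  96  96
D3: 426  522  618
D2: 750  1176  1698
D1: 665  1415  2591
T: 309  974  2389

2389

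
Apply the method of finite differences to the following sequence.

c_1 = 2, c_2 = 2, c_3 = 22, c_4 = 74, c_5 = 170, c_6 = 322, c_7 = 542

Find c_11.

2342

D1: 0, 20, 52, 96, 152, 220
D2: 20, 32, 44, 56, 68
D3: 12, 12, 12, 12
Constant third difference = 12, so extend:
68 + 12 = 80;  220 + 80 = 300;  542 + 300 = 842
80 + 12 = 92;  300 + 92 = 392;  842 + 392 = 1234
92 + 12 = 104;  392 + 104 = 496;  1234 + 496 = 1730
104 + 12 = 116;  496 + 116 = 612;  1730 + 612 = 2342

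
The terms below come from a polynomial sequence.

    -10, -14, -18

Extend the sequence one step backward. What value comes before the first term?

Δ: -4  -4
The first differences are constant at -4.
Work back: -10 + 4 = -6

-6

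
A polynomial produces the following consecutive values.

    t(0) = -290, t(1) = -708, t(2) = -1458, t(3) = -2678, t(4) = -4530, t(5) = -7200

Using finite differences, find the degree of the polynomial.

First differences: -418, -750, -1220, -1852, -2670
Second differences: -332, -470, -632, -818
Third differences: -138, -162, -186
Fourth differences: -24, -24
The fourth differences are constant, so the polynomial has degree 4.

4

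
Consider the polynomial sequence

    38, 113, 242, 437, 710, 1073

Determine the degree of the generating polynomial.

Δ: 75, 129, 195, 273, 363
Δ²: 54, 66, 78, 90
Δ³: 12, 12, 12
The third differences are constant, so the polynomial has degree 3.

3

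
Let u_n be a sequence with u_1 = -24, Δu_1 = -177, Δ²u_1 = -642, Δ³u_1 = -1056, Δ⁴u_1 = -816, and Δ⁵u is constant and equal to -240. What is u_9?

-149112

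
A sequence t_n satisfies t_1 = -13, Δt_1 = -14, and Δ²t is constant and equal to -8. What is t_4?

-79

Build the table forward from the leading diagonal:
Second differences: -8  -8  -8  -8
First differences: -14  -22  -30  -38
t: -13  -27  -49  -79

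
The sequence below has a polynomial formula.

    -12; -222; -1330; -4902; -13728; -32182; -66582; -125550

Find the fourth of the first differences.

Δ: -210, -1108, -3572, -8826, -18454, -34400, -58968
Δ²: -898, -2464, -5254, -9628, -15946, -24568
Δ³: -1566, -2790, -4374, -6318, -8622
Δ⁴: -1224, -1584, -1944, -2304
Δ⁵: -360, -360, -360

-8826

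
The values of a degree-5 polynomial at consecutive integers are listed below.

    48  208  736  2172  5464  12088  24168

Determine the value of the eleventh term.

First differences: 160, 528, 1436, 3292, 6624, 12080
Second differences: 368, 908, 1856, 3332, 5456
Third differences: 540, 948, 1476, 2124
Fourth differences: 408, 528, 648
Fifth differences: 120, 120
The fifth differences are constant (120).
648 + 120 = 768;  2124 + 768 = 2892;  5456 + 2892 = 8348;  12080 + 8348 = 20428;  24168 + 20428 = 44596
768 + 120 = 888;  2892 + 888 = 3780;  8348 + 3780 = 12128;  20428 + 12128 = 32556;  44596 + 32556 = 77152
888 + 120 = 1008;  3780 + 1008 = 4788;  12128 + 4788 = 16916;  32556 + 16916 = 49472;  77152 + 49472 = 126624
1008 + 120 = 1128;  4788 + 1128 = 5916;  16916 + 5916 = 22832;  49472 + 22832 = 72304;  126624 + 72304 = 198928

198928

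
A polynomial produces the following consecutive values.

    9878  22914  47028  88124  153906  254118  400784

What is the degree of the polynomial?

5

First differences: 13036, 24114, 41096, 65782, 100212, 146666
Second differences: 11078, 16982, 24686, 34430, 46454
Third differences: 5904, 7704, 9744, 12024
Fourth differences: 1800, 2040, 2280
Fifth differences: 240, 240
The fifth differences are constant, so the polynomial has degree 5.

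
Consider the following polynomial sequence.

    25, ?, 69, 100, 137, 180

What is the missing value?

Using the last 4 terms:
First differences: 31  37  43
Second differences: 6  6
Constant second difference = 6.
Extend backward: 31 − 6 = 25;  69 − 25 = 44

44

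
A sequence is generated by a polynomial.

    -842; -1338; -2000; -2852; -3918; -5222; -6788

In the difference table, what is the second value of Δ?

-662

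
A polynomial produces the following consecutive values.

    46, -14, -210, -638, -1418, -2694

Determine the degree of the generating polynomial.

First differences: -60, -196, -428, -780, -1276
Second differences: -136, -232, -352, -496
Third differences: -96, -120, -144
Fourth differences: -24, -24
The fourth differences are constant, so the polynomial has degree 4.

4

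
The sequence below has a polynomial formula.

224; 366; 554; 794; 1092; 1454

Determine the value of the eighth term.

2394

D1: 142, 188, 240, 298, 362
D2: 46, 52, 58, 64
D3: 6, 6, 6
The third differences are constant (6).
64 + 6 = 70;  362 + 70 = 432;  1454 + 432 = 1886
70 + 6 = 76;  432 + 76 = 508;  1886 + 508 = 2394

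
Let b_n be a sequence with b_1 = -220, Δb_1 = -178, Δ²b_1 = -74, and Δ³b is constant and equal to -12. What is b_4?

-988

Build the table forward from the leading diagonal:
D3: -12  -12  -12  -12
D2: -74  -86  -98  -110
D1: -178  -252  -338  -436
b: -220  -398  -650  -988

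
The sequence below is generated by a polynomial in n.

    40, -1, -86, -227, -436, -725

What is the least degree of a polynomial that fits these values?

First differences: -41, -85, -141, -209, -289
Second differences: -44, -56, -68, -80
Third differences: -12, -12, -12
The third differences are constant, so the polynomial has degree 3.

3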